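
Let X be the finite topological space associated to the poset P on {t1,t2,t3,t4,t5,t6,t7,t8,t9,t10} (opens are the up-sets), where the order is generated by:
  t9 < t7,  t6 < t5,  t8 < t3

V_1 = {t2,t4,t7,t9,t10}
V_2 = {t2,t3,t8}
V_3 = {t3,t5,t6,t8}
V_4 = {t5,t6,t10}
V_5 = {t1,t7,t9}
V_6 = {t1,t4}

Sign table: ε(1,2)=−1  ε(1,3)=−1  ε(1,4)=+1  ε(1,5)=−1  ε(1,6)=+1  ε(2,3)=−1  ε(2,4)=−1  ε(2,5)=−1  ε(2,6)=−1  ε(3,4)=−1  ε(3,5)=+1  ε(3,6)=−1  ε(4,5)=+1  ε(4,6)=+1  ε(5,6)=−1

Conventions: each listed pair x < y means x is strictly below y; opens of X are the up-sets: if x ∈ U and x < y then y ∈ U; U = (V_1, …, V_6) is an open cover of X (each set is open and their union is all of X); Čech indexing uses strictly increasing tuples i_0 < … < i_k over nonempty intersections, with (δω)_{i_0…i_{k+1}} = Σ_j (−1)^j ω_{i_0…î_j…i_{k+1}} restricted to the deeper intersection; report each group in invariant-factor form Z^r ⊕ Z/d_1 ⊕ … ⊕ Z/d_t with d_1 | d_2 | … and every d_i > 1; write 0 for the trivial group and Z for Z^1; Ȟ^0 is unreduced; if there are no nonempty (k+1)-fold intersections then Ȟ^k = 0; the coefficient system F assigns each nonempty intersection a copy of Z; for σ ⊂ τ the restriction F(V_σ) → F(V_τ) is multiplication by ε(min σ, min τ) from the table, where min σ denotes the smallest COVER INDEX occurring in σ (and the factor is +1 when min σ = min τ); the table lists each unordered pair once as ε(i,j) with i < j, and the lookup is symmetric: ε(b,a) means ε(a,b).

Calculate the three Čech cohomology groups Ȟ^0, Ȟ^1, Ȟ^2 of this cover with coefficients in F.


nonempty overlaps:
  V12={t2} V14={t10} V15={t7,t9} V16={t4} V23={t3,t8} V34={t5,t6} V56={t1}
C dims 6,7; δ0: rk 6, SNF 1^5·2
degree 0: 6−6−0 = 0 → Ȟ^0 ≅ 0
degree 1: 7−0−6 = 1 plus torsion [2] → Ȟ^1 ≅ Z ⊕ Z/2
degree 2: 0−0−0 = 0 → Ȟ^2 ≅ 0

Ȟ^0(U;F) ≅ 0,  Ȟ^1(U;F) ≅ Z ⊕ Z/2,  Ȟ^2(U;F) ≅ 0


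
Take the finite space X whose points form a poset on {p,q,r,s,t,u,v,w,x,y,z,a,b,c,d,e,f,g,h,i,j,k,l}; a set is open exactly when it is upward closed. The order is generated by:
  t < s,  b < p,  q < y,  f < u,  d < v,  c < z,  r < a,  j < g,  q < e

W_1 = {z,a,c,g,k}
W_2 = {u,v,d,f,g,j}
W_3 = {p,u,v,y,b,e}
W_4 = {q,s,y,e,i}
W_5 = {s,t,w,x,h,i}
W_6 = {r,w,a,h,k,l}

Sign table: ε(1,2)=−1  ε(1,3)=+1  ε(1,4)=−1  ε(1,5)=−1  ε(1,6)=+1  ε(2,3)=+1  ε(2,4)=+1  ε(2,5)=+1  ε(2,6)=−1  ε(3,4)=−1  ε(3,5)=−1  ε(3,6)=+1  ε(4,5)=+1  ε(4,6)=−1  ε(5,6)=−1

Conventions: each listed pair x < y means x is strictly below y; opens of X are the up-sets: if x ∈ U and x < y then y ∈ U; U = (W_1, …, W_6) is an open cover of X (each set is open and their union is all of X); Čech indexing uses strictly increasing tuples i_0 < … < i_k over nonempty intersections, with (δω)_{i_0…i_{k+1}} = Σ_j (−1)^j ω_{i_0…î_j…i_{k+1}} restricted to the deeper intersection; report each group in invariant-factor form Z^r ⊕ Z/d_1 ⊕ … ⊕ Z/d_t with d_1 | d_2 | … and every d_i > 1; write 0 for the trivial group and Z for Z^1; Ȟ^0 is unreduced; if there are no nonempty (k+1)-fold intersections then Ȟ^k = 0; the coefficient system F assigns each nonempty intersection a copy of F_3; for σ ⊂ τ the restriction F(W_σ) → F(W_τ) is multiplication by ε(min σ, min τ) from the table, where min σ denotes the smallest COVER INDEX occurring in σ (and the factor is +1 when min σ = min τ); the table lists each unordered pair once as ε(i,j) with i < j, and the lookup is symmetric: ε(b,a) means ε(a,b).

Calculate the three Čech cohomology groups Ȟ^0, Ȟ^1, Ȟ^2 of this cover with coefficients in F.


Ȟ^0(U;F) ≅ 0; Ȟ^1(U;F) ≅ 0; Ȟ^2(U;F) ≅ 0

nerve of the cover:
  W12={g} W16={a,k} W23={u,v} W34={y,e} W45={s,i} W56={w,h}
C dims 6,6; δ0: rk_F3 6
Ȟ^0 = (6 − 6) − 0 = 0, so Ȟ^0 ≅ 0
Ȟ^1 = (6 − 0) − 6 = 0, so Ȟ^1 ≅ 0
Ȟ^2 = (0 − 0) − 0 = 0, so Ȟ^2 ≅ 0


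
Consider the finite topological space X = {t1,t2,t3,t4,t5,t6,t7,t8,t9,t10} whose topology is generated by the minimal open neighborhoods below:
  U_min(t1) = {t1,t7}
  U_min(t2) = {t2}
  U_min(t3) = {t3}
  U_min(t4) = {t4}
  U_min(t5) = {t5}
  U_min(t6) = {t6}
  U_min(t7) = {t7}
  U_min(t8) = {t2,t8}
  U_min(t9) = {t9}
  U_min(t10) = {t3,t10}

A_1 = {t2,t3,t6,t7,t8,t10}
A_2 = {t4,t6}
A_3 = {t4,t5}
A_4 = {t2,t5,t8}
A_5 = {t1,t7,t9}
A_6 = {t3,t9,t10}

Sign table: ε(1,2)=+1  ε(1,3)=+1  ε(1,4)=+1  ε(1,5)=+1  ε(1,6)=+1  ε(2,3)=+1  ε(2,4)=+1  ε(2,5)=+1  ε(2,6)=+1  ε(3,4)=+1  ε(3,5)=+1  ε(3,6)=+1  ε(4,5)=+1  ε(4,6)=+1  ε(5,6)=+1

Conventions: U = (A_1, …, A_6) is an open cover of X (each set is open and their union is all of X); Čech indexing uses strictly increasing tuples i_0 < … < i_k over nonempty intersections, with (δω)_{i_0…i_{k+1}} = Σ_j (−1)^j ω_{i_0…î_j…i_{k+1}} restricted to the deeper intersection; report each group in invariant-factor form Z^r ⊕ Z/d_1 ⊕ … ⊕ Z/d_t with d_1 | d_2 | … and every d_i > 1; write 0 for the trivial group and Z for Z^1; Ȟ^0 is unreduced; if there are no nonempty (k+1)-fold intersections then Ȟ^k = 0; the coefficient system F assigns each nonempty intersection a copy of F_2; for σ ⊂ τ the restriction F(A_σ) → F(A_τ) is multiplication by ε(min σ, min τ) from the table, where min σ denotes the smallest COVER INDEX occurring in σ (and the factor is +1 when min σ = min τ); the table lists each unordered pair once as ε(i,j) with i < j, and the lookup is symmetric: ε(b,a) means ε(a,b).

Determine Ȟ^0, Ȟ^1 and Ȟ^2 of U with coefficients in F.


nonempty overlaps:
  A12={t6} A14={t2,t8} A15={t7} A16={t3,t10} A23={t4} A34={t5} A56={t9}
C dims 6,7; δ0: rk_F2 5
degree 0: 6−5−0 = 1 → Ȟ^0 ≅ Z/2
degree 1: 7−0−5 = 2 → Ȟ^1 ≅ Z/2 ⊕ Z/2
degree 2: 0−0−0 = 0 → Ȟ^2 ≅ 0

Ȟ^0(U;F) ≅ Z/2, Ȟ^1(U;F) ≅ Z/2 ⊕ Z/2, Ȟ^2(U;F) ≅ 0


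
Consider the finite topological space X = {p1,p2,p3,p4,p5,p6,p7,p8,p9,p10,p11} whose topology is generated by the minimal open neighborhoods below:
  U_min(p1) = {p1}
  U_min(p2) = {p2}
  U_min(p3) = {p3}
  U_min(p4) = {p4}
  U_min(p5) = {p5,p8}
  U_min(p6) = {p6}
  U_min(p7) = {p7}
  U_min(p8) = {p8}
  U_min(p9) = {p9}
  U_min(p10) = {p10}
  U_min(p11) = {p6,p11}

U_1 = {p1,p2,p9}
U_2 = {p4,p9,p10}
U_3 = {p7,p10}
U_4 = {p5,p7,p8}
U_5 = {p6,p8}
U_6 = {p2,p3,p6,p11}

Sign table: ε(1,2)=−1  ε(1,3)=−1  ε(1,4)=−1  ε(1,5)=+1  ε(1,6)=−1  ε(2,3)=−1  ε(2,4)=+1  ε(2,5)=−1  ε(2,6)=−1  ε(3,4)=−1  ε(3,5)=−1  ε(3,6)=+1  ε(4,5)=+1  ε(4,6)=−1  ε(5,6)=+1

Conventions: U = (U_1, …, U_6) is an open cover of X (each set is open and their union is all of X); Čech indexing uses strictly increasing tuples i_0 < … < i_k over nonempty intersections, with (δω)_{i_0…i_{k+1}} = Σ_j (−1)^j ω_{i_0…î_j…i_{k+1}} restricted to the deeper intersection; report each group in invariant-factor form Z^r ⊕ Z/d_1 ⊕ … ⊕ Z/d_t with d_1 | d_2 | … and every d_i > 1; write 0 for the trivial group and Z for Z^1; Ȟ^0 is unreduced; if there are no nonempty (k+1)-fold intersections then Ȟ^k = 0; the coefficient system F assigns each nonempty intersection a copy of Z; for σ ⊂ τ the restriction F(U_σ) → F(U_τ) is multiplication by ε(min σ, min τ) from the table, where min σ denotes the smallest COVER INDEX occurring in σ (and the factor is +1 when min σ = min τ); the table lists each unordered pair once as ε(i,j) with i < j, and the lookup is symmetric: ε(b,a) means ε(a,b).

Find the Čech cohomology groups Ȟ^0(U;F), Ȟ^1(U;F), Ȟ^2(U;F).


cover nerve:
  U12={p9} U16={p2} U23={p10} U34={p7} U45={p8} U56={p6}
C dims 6,6; δ0: rk 5, SNF 1^5
Ȟ^0: (6−5)−0=1 ⇒ Z
Ȟ^1: (6−0)−5=1 ⇒ Z
Ȟ^2: (0−0)−0=0 ⇒ 0

Ȟ^0(U;F) ≅ Z,  Ȟ^1(U;F) ≅ Z,  Ȟ^2(U;F) ≅ 0


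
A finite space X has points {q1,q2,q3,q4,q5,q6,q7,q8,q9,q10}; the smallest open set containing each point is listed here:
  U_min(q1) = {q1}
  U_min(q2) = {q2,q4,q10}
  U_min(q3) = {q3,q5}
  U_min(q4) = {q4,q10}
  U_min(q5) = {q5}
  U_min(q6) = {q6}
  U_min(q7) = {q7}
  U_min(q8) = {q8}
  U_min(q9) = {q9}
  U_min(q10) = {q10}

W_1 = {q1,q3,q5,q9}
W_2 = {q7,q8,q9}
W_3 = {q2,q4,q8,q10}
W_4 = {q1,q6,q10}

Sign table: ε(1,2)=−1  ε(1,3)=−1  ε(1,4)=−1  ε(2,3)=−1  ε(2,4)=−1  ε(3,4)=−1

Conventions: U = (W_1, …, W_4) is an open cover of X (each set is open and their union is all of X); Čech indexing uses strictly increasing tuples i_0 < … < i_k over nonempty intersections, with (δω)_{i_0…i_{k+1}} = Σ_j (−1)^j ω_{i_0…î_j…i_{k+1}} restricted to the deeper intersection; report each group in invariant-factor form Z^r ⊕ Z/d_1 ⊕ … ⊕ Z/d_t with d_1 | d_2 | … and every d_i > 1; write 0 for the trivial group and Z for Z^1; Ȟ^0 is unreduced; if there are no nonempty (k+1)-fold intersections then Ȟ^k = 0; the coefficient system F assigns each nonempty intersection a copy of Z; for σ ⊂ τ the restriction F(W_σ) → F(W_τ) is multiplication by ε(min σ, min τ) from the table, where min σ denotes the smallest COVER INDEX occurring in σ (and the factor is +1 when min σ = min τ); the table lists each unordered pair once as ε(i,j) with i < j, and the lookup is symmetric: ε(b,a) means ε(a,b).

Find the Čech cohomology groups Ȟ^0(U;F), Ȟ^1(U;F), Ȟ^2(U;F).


cover nerve:
  W12={q9} W14={q1} W23={q8} W34={q10}
C dims 4,4; δ0: rk 3, SNF 1^3
Ȟ^0: (4−3)−0=1 ⇒ Z
Ȟ^1: (4−0)−3=1 ⇒ Z
Ȟ^2: (0−0)−0=0 ⇒ 0

Ȟ^0(U;F) ≅ Z,  Ȟ^1(U;F) ≅ Z,  Ȟ^2(U;F) ≅ 0


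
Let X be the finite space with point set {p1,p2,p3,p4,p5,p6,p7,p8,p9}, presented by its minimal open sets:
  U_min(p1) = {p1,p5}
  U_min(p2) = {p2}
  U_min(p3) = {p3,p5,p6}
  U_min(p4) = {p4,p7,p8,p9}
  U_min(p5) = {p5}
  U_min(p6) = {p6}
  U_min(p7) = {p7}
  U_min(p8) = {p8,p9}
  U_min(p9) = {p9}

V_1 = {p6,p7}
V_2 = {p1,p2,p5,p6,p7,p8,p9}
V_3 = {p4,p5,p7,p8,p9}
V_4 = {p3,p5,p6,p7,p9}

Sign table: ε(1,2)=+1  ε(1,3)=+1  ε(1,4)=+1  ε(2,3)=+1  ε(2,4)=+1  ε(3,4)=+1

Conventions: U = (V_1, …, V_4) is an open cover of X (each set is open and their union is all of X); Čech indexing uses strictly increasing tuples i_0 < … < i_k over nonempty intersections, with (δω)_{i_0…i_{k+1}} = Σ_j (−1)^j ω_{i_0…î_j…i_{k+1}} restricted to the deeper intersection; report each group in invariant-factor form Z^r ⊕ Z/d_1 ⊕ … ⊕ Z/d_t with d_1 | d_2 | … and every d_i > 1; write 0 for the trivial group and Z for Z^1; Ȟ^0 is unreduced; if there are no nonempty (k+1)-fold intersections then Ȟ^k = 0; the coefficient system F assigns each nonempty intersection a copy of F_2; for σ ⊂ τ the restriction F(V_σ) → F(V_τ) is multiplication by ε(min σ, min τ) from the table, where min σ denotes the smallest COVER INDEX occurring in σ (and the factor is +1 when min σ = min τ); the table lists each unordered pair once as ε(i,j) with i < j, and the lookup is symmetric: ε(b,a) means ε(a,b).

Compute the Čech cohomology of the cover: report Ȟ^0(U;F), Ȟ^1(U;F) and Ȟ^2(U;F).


Ȟ^0 = Z/2; Ȟ^1 = 0; Ȟ^2 = 0

intersection data:
  V12={p6,p7} V13={p7} V14={p6,p7} V23={p5,p7,p8,p9} V24={p5,p6,p7,p9} V34={p5,p7,p9}
  V123={p7} V124={p6,p7} V134={p7} V234={p5,p7,p9}
  V1234={p7}
C dims 4,6,4,1; δ0: rk_F2 3; δ1: rk_F2 3; δ2: rk_F2 1
Ȟ^0 = (4 − 3) − 0 = 1, so Ȟ^0 ≅ Z/2
Ȟ^1 = (6 − 3) − 3 = 0, so Ȟ^1 ≅ 0
Ȟ^2 = (4 − 1) − 3 = 0, so Ȟ^2 ≅ 0


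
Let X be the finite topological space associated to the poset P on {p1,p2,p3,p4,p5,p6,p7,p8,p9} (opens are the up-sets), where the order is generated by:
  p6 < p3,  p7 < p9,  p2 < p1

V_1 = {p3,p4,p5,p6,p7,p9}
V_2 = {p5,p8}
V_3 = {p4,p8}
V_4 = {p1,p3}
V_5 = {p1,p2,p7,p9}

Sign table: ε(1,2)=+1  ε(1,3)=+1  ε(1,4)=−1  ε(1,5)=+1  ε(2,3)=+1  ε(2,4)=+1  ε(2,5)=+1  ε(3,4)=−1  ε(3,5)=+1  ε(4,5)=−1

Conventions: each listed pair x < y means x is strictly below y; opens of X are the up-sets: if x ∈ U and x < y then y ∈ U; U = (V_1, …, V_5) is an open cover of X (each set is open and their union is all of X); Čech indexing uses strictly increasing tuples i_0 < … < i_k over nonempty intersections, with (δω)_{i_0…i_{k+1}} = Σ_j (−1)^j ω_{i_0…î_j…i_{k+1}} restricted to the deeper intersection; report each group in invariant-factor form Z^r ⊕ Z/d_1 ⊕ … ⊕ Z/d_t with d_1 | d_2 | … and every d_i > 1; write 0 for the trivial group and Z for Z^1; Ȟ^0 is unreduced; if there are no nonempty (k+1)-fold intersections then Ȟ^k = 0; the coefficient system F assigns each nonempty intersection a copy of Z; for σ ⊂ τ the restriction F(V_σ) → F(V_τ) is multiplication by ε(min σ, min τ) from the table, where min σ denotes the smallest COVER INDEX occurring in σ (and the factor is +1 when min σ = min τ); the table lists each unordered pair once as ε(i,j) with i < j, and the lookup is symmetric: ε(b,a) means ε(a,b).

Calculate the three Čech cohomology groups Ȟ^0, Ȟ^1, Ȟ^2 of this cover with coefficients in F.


Ȟ^0 ≅ Z; Ȟ^1 ≅ Z^2; Ȟ^2 ≅ 0

nonempty intersections:
  V12={p5} V13={p4} V14={p3} V15={p7,p9} V23={p8} V45={p1}
C dims 5,6; δ0: rk 4, SNF 1^4
Ȟ^0: (5−4)−0=1 ⇒ Z
Ȟ^1: (6−0)−4=2 ⇒ Z^2
Ȟ^2: (0−0)−0=0 ⇒ 0


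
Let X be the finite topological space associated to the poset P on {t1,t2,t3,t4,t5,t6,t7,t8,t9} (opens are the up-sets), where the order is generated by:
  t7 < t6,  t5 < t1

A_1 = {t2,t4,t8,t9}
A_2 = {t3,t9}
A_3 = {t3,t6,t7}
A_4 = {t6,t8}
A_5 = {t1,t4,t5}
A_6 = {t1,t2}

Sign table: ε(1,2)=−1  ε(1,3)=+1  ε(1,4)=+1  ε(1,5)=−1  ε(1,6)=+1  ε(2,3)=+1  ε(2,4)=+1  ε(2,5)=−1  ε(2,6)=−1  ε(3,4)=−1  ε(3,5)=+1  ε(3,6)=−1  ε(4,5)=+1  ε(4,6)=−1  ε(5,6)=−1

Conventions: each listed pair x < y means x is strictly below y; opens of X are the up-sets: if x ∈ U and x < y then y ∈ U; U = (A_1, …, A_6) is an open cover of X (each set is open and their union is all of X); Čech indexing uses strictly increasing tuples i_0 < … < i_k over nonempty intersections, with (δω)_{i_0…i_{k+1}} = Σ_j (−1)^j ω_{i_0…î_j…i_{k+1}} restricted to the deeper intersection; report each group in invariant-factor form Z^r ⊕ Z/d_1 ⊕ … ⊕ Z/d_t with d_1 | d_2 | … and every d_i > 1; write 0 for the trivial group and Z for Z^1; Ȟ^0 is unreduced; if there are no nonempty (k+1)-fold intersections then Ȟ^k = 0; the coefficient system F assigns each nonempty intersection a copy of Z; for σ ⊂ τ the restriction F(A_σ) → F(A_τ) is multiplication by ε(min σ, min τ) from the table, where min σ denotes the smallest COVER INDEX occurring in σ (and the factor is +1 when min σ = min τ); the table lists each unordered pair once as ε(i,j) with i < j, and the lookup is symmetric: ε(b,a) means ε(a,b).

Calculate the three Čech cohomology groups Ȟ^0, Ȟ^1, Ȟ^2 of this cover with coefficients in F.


nerve simplices:
  A12={t9} A14={t8} A15={t4} A16={t2} A23={t3} A34={t6} A56={t1}
C dims 6,7; δ0: rk 5, SNF 1^5
degree 0: 6−5−0 = 1 → Ȟ^0 ≅ Z
degree 1: 7−0−5 = 2 → Ȟ^1 ≅ Z^2
degree 2: 0−0−0 = 0 → Ȟ^2 ≅ 0

Ȟ^0(U;F) ≅ Z, Ȟ^1(U;F) ≅ Z^2, Ȟ^2(U;F) ≅ 0


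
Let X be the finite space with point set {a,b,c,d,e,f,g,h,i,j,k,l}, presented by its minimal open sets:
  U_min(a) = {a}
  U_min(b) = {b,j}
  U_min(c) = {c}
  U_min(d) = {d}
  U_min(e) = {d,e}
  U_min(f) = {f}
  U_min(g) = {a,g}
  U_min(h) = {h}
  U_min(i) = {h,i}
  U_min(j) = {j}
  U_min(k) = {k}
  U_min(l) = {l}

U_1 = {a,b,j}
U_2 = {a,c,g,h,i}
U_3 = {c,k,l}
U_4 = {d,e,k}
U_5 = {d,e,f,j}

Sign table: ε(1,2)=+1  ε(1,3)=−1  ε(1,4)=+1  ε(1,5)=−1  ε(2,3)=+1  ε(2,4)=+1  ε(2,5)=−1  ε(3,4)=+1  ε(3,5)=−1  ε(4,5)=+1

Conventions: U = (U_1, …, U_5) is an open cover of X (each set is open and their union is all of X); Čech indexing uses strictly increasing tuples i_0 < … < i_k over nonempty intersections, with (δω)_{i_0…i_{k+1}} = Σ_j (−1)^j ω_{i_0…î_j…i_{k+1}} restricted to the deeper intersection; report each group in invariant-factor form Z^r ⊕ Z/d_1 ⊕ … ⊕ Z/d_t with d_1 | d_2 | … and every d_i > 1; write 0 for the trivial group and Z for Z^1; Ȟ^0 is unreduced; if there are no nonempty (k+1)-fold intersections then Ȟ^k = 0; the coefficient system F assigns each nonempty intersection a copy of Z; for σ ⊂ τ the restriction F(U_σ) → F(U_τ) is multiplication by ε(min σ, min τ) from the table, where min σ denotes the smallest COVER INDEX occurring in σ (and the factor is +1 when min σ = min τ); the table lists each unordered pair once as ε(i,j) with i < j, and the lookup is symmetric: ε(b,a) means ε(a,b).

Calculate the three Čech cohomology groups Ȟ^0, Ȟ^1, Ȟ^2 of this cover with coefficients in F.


intersection data:
  U12={a} U15={j} U23={c} U34={k} U45={d,e}
C dims 5,5; δ0: rk 5, SNF 1^4·2
Ȟ^0 = (5 − 5) − 0 = 0, so Ȟ^0 ≅ 0
Ȟ^1 = (5 − 0) − 5 = 0 plus torsion [2], so Ȟ^1 ≅ Z/2
Ȟ^2 = (0 − 0) − 0 = 0, so Ȟ^2 ≅ 0

Ȟ^0 ≅ 0,  Ȟ^1 ≅ Z/2,  Ȟ^2 ≅ 0


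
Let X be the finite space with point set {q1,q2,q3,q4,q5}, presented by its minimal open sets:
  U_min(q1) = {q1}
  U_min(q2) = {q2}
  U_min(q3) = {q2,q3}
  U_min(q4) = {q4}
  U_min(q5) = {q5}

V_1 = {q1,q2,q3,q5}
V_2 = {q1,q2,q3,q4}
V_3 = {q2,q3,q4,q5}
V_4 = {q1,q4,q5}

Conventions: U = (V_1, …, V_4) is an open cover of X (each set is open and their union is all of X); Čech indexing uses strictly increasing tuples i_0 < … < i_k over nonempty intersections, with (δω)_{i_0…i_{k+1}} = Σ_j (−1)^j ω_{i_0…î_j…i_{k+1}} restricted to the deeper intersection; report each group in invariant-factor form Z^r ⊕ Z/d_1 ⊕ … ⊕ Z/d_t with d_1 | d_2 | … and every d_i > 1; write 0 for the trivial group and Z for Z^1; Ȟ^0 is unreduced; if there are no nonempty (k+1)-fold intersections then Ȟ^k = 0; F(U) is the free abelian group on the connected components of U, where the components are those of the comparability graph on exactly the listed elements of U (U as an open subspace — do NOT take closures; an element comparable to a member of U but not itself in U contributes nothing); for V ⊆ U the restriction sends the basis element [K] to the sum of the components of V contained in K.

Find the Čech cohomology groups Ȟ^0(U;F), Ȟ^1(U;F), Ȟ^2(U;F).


cover nerve:
  V12={q1,q2,q3} V13={q2,q3,q5} V14={q1,q5} V23={q2,q3,q4} V24={q1,q4} V34={q4,q5}
  V123={q2,q3} V124={q1} V134={q5} V234={q4}
components per intersection:
  V1: {q1} {q2,q3} {q5}
  V2: {q1} {q2,q3} {q4}
  V3: {q2,q3} {q4} {q5}
  V4: {q1} {q4} {q5}
  V12: {q1} {q2,q3}
  V13: {q2,q3} {q5}
  V14: {q1} {q5}
  V23: {q2,q3} {q4}
  V24: {q1} {q4}
  V34: {q4} {q5}
  V123: {q2,q3}
  V124: {q1}
  V134: {q5}
  V234: {q4}
C dims 12,12,4; δ0: rk 8, SNF 1^8; δ1: rk 4, SNF 1^4
Ȟ^0: (12−8)−0=4 ⇒ Z^4
Ȟ^1: (12−4)−8=0 ⇒ 0
Ȟ^2: (4−0)−4=0 ⇒ 0

Ȟ^0(U;F) ≅ Z^4, Ȟ^1(U;F) ≅ 0 and Ȟ^2(U;F) ≅ 0


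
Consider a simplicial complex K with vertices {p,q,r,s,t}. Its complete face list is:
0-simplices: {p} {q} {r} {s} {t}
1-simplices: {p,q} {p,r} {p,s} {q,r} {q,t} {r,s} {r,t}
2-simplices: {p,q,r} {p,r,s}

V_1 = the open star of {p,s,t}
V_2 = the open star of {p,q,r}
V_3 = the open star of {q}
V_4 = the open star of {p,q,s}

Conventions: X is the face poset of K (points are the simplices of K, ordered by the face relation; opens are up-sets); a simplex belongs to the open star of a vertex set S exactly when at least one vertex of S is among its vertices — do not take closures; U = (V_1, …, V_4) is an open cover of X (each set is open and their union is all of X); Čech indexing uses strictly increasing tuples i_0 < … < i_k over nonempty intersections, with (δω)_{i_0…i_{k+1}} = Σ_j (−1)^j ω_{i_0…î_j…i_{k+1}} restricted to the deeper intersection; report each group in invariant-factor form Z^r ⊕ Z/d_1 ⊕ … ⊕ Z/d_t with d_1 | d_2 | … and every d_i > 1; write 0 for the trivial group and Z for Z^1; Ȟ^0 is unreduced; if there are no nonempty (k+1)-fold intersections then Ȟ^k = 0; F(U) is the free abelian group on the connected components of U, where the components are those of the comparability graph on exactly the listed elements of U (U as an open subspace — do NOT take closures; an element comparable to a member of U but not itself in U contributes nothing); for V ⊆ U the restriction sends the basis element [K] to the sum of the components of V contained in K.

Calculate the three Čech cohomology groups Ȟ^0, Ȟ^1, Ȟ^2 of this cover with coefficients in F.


nonempty intersections:
  V1={{p},{s},{t},{p,q},{p,r},{p,s},{q,t},{r,s},{r,t},{p,q,r},{p,r,s}} V2={{p},{q},{r},{p,q},{p,r},{p,s},{q,r},{q,t},{r,s},{r,t},{p,q,r},{p,r,s}} V3={{q},{p,q},{q,r},{q,t},{p,q,r}} V4={{p},{q},{s},{p,q},{p,r},{p,s},{q,r},{q,t},{r,s},{p,q,r},{p,r,s}}
  V12={{p},{p,q},{p,r},{p,s},{q,t},{r,s},{r,t},{p,q,r},{p,r,s}} V13={{p,q},{q,t},{p,q,r}} V14={{p},{s},{p,q},{p,r},{p,s},{q,t},{r,s},{p,q,r},{p,r,s}} V23={{q},{p,q},{q,r},{q,t},{p,q,r}} V24={{p},{q},{p,q},{p,r},{p,s},{q,r},{q,t},{r,s},{p,q,r},{p,r,s}} V34={{q},{p,q},{q,r},{q,t},{p,q,r}}
  V123={{p,q},{q,t},{p,q,r}} V124={{p},{p,q},{p,r},{p,s},{q,t},{r,s},{p,q,r},{p,r,s}} V134={{p,q},{q,t},{p,q,r}} V234={{q},{p,q},{q,r},{q,t},{p,q,r}}
  V1234={{p,q},{q,t},{p,q,r}}
components per intersection:
  V1: {{p},{s},{p,q},{p,r},{p,s},{r,s},{p,q,r},{p,r,s}} {{t},{q,t},{r,t}}
  V2: {{p},{q},{r},{p,q},{p,r},{p,s},{q,r},{q,t},{r,s},{r,t},{p,q,r},{p,r,s}}
  V3: {{q},{p,q},{q,r},{q,t},{p,q,r}}
  V4: {{p},{q},{s},{p,q},{p,r},{p,s},{q,r},{q,t},{r,s},{p,q,r},{p,r,s}}
  V12: {{p},{p,q},{p,r},{p,s},{r,s},{p,q,r},{p,r,s}} {{q,t}} {{r,t}}
  V13: {{p,q},{p,q,r}} {{q,t}}
  V14: {{p},{s},{p,q},{p,r},{p,s},{r,s},{p,q,r},{p,r,s}} {{q,t}}
  V23: {{q},{p,q},{q,r},{q,t},{p,q,r}}
  V24: {{p},{q},{p,q},{p,r},{p,s},{q,r},{q,t},{r,s},{p,q,r},{p,r,s}}
  V34: {{q},{p,q},{q,r},{q,t},{p,q,r}}
  V123: {{p,q},{p,q,r}} {{q,t}}
  V124: {{p},{p,q},{p,r},{p,s},{r,s},{p,q,r},{p,r,s}} {{q,t}}
  V134: {{p,q},{p,q,r}} {{q,t}}
  V234: {{q},{p,q},{q,r},{q,t},{p,q,r}}
  V1234: {{p,q},{p,q,r}} {{q,t}}
C dims 5,10,7,2; δ0: rk 4, SNF 1^4; δ1: rk 5, SNF 1^5; δ2: rk 2, SNF 1^2
Ȟ^0: (5−4)−0=1 ⇒ Z
Ȟ^1: (10−5)−4=1 ⇒ Z
Ȟ^2: (7−2)−5=0 ⇒ 0

Ȟ^0 = Z, Ȟ^1 = Z and Ȟ^2 = 0


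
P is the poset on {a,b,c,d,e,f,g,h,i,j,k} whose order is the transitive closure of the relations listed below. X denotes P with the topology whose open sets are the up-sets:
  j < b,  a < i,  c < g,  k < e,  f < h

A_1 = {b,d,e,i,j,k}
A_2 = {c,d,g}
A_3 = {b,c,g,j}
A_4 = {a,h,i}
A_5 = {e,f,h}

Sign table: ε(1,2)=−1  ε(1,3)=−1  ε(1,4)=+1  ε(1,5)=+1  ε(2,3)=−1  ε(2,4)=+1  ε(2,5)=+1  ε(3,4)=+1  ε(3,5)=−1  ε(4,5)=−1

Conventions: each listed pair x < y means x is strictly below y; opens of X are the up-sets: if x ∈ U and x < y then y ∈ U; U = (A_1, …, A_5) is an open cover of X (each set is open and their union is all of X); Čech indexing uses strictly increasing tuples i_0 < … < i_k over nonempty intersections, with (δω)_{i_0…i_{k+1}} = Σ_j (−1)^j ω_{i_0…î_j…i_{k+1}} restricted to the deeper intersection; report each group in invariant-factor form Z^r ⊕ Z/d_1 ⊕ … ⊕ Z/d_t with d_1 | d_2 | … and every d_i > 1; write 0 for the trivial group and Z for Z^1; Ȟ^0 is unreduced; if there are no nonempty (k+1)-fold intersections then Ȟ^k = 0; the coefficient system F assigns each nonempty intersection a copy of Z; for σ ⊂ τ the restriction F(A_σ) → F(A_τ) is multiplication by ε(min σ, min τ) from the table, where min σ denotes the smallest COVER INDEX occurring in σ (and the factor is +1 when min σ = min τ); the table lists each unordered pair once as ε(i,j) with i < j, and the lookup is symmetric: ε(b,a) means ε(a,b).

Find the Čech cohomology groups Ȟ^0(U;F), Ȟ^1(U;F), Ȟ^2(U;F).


intersection data:
  A12={d} A13={b,j} A14={i} A15={e} A23={c,g} A45={h}
C dims 5,6; δ0: rk 5, SNF 1^4·2
Ȟ^0 = (5 − 5) − 0 = 0, so Ȟ^0 ≅ 0
Ȟ^1 = (6 − 0) − 5 = 1 plus torsion [2], so Ȟ^1 ≅ Z ⊕ Z/2
Ȟ^2 = (0 − 0) − 0 = 0, so Ȟ^2 ≅ 0

Ȟ^0 = 0, Ȟ^1 = Z ⊕ Z/2 and Ȟ^2 = 0


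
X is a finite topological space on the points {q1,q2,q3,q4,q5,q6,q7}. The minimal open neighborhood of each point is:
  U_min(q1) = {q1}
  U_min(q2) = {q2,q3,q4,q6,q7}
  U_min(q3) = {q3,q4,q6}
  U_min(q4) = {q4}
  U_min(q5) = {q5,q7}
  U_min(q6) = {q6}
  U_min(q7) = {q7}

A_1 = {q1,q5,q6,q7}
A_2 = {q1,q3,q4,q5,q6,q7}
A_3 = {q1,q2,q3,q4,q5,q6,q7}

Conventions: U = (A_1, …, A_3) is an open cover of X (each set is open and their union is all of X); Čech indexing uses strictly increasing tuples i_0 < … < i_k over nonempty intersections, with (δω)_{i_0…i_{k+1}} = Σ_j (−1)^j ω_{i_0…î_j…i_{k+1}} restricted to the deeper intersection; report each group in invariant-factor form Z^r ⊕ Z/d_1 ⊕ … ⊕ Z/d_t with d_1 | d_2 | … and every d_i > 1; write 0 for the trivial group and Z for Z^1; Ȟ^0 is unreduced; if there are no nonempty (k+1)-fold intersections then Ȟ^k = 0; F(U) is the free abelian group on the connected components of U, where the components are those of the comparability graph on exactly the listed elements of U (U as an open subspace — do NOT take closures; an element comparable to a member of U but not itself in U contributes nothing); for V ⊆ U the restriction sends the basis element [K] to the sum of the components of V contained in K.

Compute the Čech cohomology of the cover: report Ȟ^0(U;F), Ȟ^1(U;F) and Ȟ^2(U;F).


nonempty intersections:
  A12={q1,q5,q6,q7} A13={q1,q5,q6,q7} A23={q1,q3,q4,q5,q6,q7}
  A123={q1,q5,q6,q7}
components per intersection:
  A1: {q1} {q5,q7} {q6}
  A2: {q1} {q3,q4,q6} {q5,q7}
  A3: {q1} {q2,q3,q4,q5,q6,q7}
  A12: {q1} {q5,q7} {q6}
  A13: {q1} {q5,q7} {q6}
  A23: {q1} {q3,q4,q6} {q5,q7}
  A123: {q1} {q5,q7} {q6}
C dims 8,9,3; δ0: rk 6, SNF 1^6; δ1: rk 3, SNF 1^3
Ȟ^0: (8−6)−0=2 ⇒ Z^2
Ȟ^1: (9−3)−6=0 ⇒ 0
Ȟ^2: (3−0)−3=0 ⇒ 0

Ȟ^0 = Z^2,  Ȟ^1 = 0,  Ȟ^2 = 0


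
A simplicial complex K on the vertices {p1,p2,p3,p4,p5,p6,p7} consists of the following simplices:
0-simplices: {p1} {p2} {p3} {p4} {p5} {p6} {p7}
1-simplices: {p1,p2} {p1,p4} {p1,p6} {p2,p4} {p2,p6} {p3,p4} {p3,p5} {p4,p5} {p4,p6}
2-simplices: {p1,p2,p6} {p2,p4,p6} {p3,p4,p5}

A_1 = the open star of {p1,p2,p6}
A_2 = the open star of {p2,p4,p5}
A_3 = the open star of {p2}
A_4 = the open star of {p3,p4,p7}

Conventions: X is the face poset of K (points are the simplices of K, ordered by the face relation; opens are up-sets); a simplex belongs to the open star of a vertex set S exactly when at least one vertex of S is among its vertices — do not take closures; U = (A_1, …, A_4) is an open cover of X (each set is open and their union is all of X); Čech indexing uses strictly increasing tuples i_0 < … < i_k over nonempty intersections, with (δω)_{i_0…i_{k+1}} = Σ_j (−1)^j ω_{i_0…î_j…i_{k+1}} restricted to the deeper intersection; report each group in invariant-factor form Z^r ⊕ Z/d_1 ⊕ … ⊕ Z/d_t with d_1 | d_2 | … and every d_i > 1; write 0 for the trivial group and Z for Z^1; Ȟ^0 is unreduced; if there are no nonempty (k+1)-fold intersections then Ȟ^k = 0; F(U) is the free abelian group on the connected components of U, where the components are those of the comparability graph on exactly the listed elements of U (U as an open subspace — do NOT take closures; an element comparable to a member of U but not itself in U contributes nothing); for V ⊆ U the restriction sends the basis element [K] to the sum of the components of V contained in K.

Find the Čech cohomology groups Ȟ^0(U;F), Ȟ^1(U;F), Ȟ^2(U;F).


nerve of the cover:
  A1={{p1},{p2},{p6},{p1,p2},{p1,p4},{p1,p6},{p2,p4},{p2,p6},{p4,p6},{p1,p2,p6},{p2,p4,p6}} A2={{p2},{p4},{p5},{p1,p2},{p1,p4},{p2,p4},{p2,p6},{p3,p4},{p3,p5},{p4,p5},{p4,p6},{p1,p2,p6},{p2,p4,p6},{p3,p4,p5}} A3={{p2},{p1,p2},{p2,p4},{p2,p6},{p1,p2,p6},{p2,p4,p6}} A4={{p3},{p4},{p7},{p1,p4},{p2,p4},{p3,p4},{p3,p5},{p4,p5},{p4,p6},{p2,p4,p6},{p3,p4,p5}}
  A12={{p2},{p1,p2},{p1,p4},{p2,p4},{p2,p6},{p4,p6},{p1,p2,p6},{p2,p4,p6}} A13={{p2},{p1,p2},{p2,p4},{p2,p6},{p1,p2,p6},{p2,p4,p6}} A14={{p1,p4},{p2,p4},{p4,p6},{p2,p4,p6}} A23={{p2},{p1,p2},{p2,p4},{p2,p6},{p1,p2,p6},{p2,p4,p6}} A24={{p4},{p1,p4},{p2,p4},{p3,p4},{p3,p5},{p4,p5},{p4,p6},{p2,p4,p6},{p3,p4,p5}} A34={{p2,p4},{p2,p4,p6}}
  A123={{p2},{p1,p2},{p2,p4},{p2,p6},{p1,p2,p6},{p2,p4,p6}} A124={{p1,p4},{p2,p4},{p4,p6},{p2,p4,p6}} A134={{p2,p4},{p2,p4,p6}} A234={{p2,p4},{p2,p4,p6}}
  A1234={{p2,p4},{p2,p4,p6}}
components per intersection:
  A1: {{p1},{p2},{p6},{p1,p2},{p1,p4},{p1,p6},{p2,p4},{p2,p6},{p4,p6},{p1,p2,p6},{p2,p4,p6}}
  A2: {{p2},{p4},{p5},{p1,p2},{p1,p4},{p2,p4},{p2,p6},{p3,p4},{p3,p5},{p4,p5},{p4,p6},{p1,p2,p6},{p2,p4,p6},{p3,p4,p5}}
  A3: {{p2},{p1,p2},{p2,p4},{p2,p6},{p1,p2,p6},{p2,p4,p6}}
  A4: {{p3},{p4},{p1,p4},{p2,p4},{p3,p4},{p3,p5},{p4,p5},{p4,p6},{p2,p4,p6},{p3,p4,p5}} {{p7}}
  A12: {{p2},{p1,p2},{p2,p4},{p2,p6},{p4,p6},{p1,p2,p6},{p2,p4,p6}} {{p1,p4}}
  A13: {{p2},{p1,p2},{p2,p4},{p2,p6},{p1,p2,p6},{p2,p4,p6}}
  A14: {{p1,p4}} {{p2,p4},{p4,p6},{p2,p4,p6}}
  A23: {{p2},{p1,p2},{p2,p4},{p2,p6},{p1,p2,p6},{p2,p4,p6}}
  A24: {{p4},{p1,p4},{p2,p4},{p3,p4},{p3,p5},{p4,p5},{p4,p6},{p2,p4,p6},{p3,p4,p5}}
  A34: {{p2,p4},{p2,p4,p6}}
  A123: {{p2},{p1,p2},{p2,p4},{p2,p6},{p1,p2,p6},{p2,p4,p6}}
  A124: {{p1,p4}} {{p2,p4},{p4,p6},{p2,p4,p6}}
  A134: {{p2,p4},{p2,p4,p6}}
  A234: {{p2,p4},{p2,p4,p6}}
  A1234: {{p2,p4},{p2,p4,p6}}
C dims 5,8,5,1; δ0: rk 3, SNF 1^3; δ1: rk 4, SNF 1^4; δ2: rk 1, SNF 1^1
Ȟ^0 = (5 − 3) − 0 = 2, so Ȟ^0 ≅ Z^2
Ȟ^1 = (8 − 4) − 3 = 1, so Ȟ^1 ≅ Z
Ȟ^2 = (5 − 1) − 4 = 0, so Ȟ^2 ≅ 0

Ȟ^0(U;F) ≅ Z^2; Ȟ^1(U;F) ≅ Z; Ȟ^2(U;F) ≅ 0


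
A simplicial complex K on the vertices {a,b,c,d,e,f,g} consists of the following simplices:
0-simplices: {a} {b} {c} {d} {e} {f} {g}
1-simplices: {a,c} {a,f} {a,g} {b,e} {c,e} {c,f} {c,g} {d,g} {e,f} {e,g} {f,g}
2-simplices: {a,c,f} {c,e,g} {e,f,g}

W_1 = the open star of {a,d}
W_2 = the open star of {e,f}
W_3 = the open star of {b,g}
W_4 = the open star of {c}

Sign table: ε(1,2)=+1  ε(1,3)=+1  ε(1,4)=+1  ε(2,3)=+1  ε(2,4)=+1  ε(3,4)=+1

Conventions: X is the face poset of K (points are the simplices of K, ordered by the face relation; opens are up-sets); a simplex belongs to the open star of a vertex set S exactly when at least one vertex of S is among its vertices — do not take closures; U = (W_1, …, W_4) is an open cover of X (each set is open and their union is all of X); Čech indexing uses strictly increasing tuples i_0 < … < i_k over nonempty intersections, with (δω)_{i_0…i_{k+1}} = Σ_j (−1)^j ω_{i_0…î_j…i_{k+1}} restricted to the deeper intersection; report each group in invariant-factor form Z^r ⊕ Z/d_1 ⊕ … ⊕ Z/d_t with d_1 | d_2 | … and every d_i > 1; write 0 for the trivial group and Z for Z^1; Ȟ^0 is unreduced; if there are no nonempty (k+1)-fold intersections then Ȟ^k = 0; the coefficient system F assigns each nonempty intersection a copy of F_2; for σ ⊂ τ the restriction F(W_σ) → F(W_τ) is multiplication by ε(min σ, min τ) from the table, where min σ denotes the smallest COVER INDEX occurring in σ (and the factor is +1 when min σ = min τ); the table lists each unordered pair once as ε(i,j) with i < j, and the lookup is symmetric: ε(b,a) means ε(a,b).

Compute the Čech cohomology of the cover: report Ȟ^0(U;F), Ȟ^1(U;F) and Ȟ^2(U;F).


nerve of the cover:
  W1={{a},{d},{a,c},{a,f},{a,g},{d,g},{a,c,f}} W2={{e},{f},{a,f},{b,e},{c,e},{c,f},{e,f},{e,g},{f,g},{a,c,f},{c,e,g},{e,f,g}} W3={{b},{g},{a,g},{b,e},{c,g},{d,g},{e,g},{f,g},{c,e,g},{e,f,g}} W4={{c},{a,c},{c,e},{c,f},{c,g},{a,c,f},{c,e,g}}
  W12={{a,f},{a,c,f}} W13={{a,g},{d,g}} W14={{a,c},{a,c,f}} W23={{b,e},{e,g},{f,g},{c,e,g},{e,f,g}} W24={{c,e},{c,f},{a,c,f},{c,e,g}} W34={{c,g},{c,e,g}}
  W124={{a,c,f}} W234={{c,e,g}}
C dims 4,6,2; δ0: rk_F2 3; δ1: rk_F2 2
Ȟ^0 = (4 − 3) − 0 = 1, so Ȟ^0 ≅ Z/2
Ȟ^1 = (6 − 2) − 3 = 1, so Ȟ^1 ≅ Z/2
Ȟ^2 = (2 − 0) − 2 = 0, so Ȟ^2 ≅ 0

Ȟ^0 = Z/2, Ȟ^1 = Z/2, Ȟ^2 = 0


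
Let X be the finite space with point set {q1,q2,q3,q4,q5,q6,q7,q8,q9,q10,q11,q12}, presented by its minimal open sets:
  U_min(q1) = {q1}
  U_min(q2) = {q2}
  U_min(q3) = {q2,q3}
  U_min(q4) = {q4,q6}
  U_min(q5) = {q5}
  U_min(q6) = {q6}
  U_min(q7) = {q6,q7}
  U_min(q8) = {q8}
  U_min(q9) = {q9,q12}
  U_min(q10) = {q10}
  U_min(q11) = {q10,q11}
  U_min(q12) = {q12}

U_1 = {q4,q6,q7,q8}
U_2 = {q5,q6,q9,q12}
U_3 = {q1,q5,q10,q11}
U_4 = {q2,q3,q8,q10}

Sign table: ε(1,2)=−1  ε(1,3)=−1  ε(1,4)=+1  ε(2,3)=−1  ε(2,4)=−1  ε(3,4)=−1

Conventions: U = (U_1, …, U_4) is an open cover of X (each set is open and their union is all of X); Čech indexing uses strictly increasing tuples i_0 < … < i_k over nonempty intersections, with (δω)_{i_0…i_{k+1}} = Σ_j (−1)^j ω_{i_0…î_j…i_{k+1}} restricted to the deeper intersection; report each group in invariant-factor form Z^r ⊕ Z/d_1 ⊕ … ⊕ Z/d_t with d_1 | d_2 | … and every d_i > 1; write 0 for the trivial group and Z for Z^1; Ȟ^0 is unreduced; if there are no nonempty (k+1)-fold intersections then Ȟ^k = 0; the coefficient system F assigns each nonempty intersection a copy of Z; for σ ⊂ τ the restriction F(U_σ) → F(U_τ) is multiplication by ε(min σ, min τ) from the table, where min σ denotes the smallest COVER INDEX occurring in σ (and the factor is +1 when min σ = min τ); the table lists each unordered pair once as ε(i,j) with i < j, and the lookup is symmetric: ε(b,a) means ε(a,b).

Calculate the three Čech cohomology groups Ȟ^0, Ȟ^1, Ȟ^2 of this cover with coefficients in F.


intersection data:
  U12={q6} U14={q8} U23={q5} U34={q10}
C dims 4,4; δ0: rk 4, SNF 1^3·2
Ȟ^0 = (4 − 4) − 0 = 0, so Ȟ^0 ≅ 0
Ȟ^1 = (4 − 0) − 4 = 0 plus torsion [2], so Ȟ^1 ≅ Z/2
Ȟ^2 = (0 − 0) − 0 = 0, so Ȟ^2 ≅ 0

Ȟ^0 = 0; Ȟ^1 = Z/2; Ȟ^2 = 0


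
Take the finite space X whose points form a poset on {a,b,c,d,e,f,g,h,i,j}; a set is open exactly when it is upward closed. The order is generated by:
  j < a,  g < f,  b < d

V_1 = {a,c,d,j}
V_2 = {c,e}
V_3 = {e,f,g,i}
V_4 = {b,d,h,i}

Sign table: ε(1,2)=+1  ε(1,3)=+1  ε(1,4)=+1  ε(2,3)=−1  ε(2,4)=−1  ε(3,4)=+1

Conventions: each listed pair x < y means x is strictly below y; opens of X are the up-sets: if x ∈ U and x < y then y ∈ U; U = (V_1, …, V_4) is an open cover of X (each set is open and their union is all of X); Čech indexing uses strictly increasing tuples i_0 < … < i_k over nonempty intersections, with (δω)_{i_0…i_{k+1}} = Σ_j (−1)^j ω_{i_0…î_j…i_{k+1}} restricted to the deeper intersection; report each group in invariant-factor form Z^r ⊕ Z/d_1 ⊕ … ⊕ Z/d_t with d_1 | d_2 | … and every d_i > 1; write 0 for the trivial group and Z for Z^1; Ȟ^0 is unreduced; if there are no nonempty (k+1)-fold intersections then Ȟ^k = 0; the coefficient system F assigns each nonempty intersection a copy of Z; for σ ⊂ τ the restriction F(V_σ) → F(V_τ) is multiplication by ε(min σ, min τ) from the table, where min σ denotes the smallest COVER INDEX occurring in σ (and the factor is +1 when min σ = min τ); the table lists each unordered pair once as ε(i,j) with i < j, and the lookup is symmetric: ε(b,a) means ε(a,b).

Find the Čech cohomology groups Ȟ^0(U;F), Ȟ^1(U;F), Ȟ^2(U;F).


Ȟ^0 = 0, Ȟ^1 = Z/2, Ȟ^2 = 0

nerve simplices:
  V12={c} V14={d} V23={e} V34={i}
C dims 4,4; δ0: rk 4, SNF 1^3·2
degree 0: 4−4−0 = 0 → Ȟ^0 ≅ 0
degree 1: 4−0−4 = 0 plus torsion [2] → Ȟ^1 ≅ Z/2
degree 2: 0−0−0 = 0 → Ȟ^2 ≅ 0


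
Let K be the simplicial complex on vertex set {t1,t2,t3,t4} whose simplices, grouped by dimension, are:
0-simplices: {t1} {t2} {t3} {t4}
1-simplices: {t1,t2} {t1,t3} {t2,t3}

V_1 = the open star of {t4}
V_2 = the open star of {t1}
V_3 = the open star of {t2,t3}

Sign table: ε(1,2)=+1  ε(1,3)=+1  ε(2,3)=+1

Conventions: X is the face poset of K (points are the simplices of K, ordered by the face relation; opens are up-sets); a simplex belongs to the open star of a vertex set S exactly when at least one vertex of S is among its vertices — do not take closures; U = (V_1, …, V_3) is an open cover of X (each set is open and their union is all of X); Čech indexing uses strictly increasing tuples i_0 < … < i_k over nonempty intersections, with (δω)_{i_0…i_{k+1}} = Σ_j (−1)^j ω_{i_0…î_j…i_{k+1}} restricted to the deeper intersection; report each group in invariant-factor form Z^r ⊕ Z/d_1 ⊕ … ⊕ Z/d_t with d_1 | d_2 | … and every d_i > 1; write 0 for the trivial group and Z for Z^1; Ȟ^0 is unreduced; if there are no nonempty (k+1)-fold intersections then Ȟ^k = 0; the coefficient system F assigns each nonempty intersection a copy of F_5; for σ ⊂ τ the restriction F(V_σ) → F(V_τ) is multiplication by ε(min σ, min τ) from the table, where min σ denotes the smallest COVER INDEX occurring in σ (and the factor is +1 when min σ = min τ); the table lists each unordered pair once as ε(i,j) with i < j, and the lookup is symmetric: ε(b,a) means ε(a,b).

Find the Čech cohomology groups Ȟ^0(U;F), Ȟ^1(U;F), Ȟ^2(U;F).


nerve simplices:
  V1={{t4}} V2={{t1},{t1,t2},{t1,t3}} V3={{t2},{t3},{t1,t2},{t1,t3},{t2,t3}}
  V23={{t1,t2},{t1,t3}}
C dims 3,1; δ0: rk_F5 1
degree 0: 3−1−0 = 2 → Ȟ^0 ≅ Z/5 ⊕ Z/5
degree 1: 1−0−1 = 0 → Ȟ^1 ≅ 0
degree 2: 0−0−0 = 0 → Ȟ^2 ≅ 0

Ȟ^0(U;F) ≅ Z/5 ⊕ Z/5, Ȟ^1(U;F) ≅ 0 and Ȟ^2(U;F) ≅ 0


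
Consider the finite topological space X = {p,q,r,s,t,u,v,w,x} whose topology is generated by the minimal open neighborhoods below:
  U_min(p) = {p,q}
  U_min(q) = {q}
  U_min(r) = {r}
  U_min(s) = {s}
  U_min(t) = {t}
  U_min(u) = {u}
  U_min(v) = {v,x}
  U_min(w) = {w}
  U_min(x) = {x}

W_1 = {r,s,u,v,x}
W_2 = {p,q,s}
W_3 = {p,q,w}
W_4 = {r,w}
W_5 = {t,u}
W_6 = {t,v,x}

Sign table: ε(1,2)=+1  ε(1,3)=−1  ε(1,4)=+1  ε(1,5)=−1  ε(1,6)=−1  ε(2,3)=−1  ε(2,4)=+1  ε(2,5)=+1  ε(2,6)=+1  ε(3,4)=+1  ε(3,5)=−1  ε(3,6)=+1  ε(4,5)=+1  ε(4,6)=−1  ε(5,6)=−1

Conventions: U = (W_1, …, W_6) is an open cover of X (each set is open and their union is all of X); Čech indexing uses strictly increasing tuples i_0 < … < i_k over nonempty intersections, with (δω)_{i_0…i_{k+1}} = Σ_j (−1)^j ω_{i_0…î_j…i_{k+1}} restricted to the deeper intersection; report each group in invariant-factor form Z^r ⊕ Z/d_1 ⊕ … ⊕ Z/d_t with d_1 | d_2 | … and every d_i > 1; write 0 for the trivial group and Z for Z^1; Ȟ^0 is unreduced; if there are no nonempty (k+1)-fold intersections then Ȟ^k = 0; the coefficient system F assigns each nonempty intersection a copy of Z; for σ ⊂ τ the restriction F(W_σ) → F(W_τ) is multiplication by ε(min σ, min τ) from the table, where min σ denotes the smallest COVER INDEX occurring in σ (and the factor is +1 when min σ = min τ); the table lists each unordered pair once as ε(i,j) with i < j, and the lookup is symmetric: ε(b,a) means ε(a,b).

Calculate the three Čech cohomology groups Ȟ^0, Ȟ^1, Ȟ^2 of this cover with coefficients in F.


nonempty overlaps:
  W12={s} W14={r} W15={u} W16={v,x} W23={p,q} W34={w} W56={t}
C dims 6,7; δ0: rk 6, SNF 1^5·2
degree 0: 6−6−0 = 0 → Ȟ^0 ≅ 0
degree 1: 7−0−6 = 1 plus torsion [2] → Ȟ^1 ≅ Z ⊕ Z/2
degree 2: 0−0−0 = 0 → Ȟ^2 ≅ 0

Ȟ^0 = 0,  Ȟ^1 = Z ⊕ Z/2,  Ȟ^2 = 0


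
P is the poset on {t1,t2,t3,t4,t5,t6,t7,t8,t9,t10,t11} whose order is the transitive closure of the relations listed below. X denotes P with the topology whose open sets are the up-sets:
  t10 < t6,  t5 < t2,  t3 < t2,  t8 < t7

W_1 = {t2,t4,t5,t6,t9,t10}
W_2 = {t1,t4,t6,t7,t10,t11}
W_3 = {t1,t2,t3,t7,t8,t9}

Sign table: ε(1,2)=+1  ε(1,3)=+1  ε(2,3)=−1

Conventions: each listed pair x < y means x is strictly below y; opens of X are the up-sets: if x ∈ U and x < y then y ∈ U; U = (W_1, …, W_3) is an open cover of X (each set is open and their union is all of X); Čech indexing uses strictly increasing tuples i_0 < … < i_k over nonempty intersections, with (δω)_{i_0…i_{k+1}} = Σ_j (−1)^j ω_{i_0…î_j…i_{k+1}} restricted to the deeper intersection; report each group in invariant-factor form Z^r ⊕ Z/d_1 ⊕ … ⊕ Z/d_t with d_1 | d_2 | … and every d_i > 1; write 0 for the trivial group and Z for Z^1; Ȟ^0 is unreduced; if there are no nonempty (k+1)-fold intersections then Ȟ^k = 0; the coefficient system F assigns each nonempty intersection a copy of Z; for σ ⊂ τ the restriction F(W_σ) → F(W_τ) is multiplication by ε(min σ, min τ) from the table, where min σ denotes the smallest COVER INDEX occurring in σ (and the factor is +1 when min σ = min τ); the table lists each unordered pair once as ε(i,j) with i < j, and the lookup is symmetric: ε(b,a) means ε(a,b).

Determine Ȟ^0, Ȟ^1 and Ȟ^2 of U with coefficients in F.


Ȟ^0 ≅ 0,  Ȟ^1 ≅ Z/2,  Ȟ^2 ≅ 0

nonempty overlaps:
  W12={t4,t6,t10} W13={t2,t9} W23={t1,t7}
C dims 3,3; δ0: rk 3, SNF 1^2·2
degree 0: 3−3−0 = 0 → Ȟ^0 ≅ 0
degree 1: 3−0−3 = 0 plus torsion [2] → Ȟ^1 ≅ Z/2
degree 2: 0−0−0 = 0 → Ȟ^2 ≅ 0
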